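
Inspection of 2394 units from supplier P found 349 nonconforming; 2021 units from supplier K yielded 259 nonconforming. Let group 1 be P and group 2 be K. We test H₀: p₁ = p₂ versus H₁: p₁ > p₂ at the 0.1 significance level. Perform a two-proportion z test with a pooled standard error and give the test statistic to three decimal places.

p̂₁ = 349/2394 ≈ 0.145781, p̂₂ = 259/2021 ≈ 0.128154.
Pooled p̂ = (349+259)/(2394+2021) = 608/4415 = 0.137712.
SE = √(0.118748 × 0.000912515) = 0.010410.
z = (0.145781 − 0.128154)/0.010410 = 0.017627/0.010410 = 1.693.
p-value = P(Z > 1.693) ≈ 0.0452. With α = 0.1, reject H₀.

z = 1.693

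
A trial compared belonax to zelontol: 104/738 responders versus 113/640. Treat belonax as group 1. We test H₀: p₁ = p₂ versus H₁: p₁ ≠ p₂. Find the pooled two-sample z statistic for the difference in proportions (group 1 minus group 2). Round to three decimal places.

p̂₁ = 104/738 ≈ 0.14092, p̂₂ = 113/640 ≈ 0.17656.
Pooled p̂ = (104+113)/(738+640) = 217/1378 = 0.15747.
SE = √(p̂(1−p̂)(1/n₁+1/n₂)) = √(0.15747·0.84253·0.00291751) = √(0.000387085) = 0.01967.
z = (0.14092 − 0.17656)/0.01967 = -0.03564/0.01967 = -1.812.

z = -1.812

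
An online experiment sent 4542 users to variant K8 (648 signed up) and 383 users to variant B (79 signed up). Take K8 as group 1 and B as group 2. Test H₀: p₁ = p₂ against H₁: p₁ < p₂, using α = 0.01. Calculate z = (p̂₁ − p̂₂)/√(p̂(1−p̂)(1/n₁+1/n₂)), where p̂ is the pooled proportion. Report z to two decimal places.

p̂₁ = 648/4542 = 0.1427, p̂₂ = 79/383 = 0.2063.
Pooled p̂ = (648+79)/(4542+383) = 727/4925 = 0.1476.
SE = √(0.125824 × 0.00283113) = 0.0189.
z = (0.1427 − 0.2063)/0.0189 = -0.0636/0.0189 = -3.37.
p-value = P(Z < -3.370) ≈ 0.0004. With α = 0.01, reject H₀.

z = -3.37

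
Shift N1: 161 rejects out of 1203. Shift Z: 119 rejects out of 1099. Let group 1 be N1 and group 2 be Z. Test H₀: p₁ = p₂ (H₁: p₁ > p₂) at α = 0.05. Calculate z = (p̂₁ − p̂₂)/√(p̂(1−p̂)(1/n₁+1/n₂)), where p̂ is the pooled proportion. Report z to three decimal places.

z = 1.873

p̂₁ = 161/1203 = 0.13383, p̂₂ = 119/1099 = 0.10828.
Pooled p̂ = (161+119)/(1203+1099) = 280/2302 = 0.12163.
SE = √(p̂(1−p̂)(1/n₁+1/n₂)) = √(0.12163·0.87837·0.00174117) = √(0.000186025) = 0.01364.
z = (0.13383 − 0.10828)/0.01364 = 0.02555/0.01364 = 1.873.
p-value = P(Z > 1.873) ≈ 0.0305. With α = 0.05, reject H₀.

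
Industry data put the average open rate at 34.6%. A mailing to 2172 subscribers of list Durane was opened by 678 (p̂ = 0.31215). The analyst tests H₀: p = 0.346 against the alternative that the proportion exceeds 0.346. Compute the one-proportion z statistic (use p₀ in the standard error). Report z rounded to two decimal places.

z = -3.32

p̂ = 678/2172 ≈ 0.31215.
SE = √(p₀(1−p₀)/n) = √(0.22628/2172) = 0.01021.
z = (0.31215 − 0.346)/0.01021 = -0.03385/0.01021 = -3.32.
p-value = P(Z > -3.316) ≈ 0.9995.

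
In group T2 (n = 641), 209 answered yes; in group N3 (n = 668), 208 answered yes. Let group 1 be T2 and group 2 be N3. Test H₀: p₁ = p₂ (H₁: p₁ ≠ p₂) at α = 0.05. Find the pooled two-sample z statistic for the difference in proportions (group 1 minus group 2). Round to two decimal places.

p̂₁ = 209/641 ≈ 0.3261, p̂₂ = 208/668 ≈ 0.3114.
Pooled p̂ = (209+208)/(641+668) = 417/1309 = 0.3186.
SE = √(p̂(1−p̂)(1/n₁+1/n₂)) = √(0.3186·0.6814·0.00305707) = √(0.000663631) = 0.0258.
z = (0.3261 − 0.3114)/0.0258 = 0.0147/0.0258 = 0.57.
p-value = 2·P(Z > 0.570) ≈ 0.5689. With α = 0.05, fail to reject H₀.

z = 0.57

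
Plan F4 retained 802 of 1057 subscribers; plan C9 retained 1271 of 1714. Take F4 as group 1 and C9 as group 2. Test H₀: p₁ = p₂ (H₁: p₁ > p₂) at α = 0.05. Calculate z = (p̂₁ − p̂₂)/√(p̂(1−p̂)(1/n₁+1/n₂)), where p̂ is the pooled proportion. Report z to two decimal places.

z = 1.01

p̂₁ = 802/1057 ≈ 0.75875, p̂₂ = 1271/1714 ≈ 0.74154.
Pooled p̂ = (802+1271)/(1057+1714) = 2073/2771 = 0.74811.
SE = √(0.188444 × 0.0015295) = 0.01698.
z = (0.75875 − 0.74154)/0.01698 = 0.01721/0.01698 = 1.01.
p-value = P(Z > 1.014) ≈ 0.1553; since p > α = 0.05, fail to reject H₀.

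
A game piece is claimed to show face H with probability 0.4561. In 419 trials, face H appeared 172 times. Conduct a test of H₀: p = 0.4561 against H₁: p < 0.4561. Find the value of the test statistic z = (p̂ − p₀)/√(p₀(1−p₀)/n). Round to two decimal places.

p̂ = 172/419 ≈ 0.41050.
Standard error under H₀: √(0.4561×0.5439/419) = 0.02433.
z = (0.41050 − 0.4561)/0.02433 = -0.04560/0.02433 = -1.87.

z = -1.87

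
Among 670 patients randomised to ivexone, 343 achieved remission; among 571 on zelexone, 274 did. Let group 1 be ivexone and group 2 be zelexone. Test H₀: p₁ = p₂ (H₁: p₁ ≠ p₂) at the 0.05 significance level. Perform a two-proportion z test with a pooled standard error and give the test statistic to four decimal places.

z = 1.1265

p̂₁ = 343/670 = 0.511940, p̂₂ = 274/571 = 0.479860.
Pooled p̂ = (343+274)/(670+571) = 617/1241 = 0.497180.
SE = √(0.249992 × 0.00324385) = 0.028477.
z = (0.511940 − 0.479860)/0.028477 = 0.032080/0.028477 = 1.1265.
Two-sided p-value ≈ 2·Φ(−1.127) = 0.2599, so at α = 0.05 we fail to reject H₀.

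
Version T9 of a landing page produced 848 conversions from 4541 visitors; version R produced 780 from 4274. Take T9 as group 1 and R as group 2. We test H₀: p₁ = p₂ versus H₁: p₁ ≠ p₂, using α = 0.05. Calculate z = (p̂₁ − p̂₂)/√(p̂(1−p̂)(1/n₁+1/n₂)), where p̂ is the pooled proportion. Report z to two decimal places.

z = 0.51

p̂₁ = 848/4541 ≈ 0.1867, p̂₂ = 780/4274 ≈ 0.1825.
Pooled p̂ = (848+780)/(4541+4274) = 1628/8815 = 0.1847.
SE = √(p̂(1−p̂)(1/n₁+1/n₂)) = √(0.1847·0.8153·0.000454189) = √(6.83902e-05) = 0.0083.
z = (0.1867 − 0.1825)/0.0083 = 0.0042/0.0083 = 0.51.
Two-sided p-value ≈ 2·Φ(−0.513) = 0.6078; since p > α = 0.05, fail to reject H₀.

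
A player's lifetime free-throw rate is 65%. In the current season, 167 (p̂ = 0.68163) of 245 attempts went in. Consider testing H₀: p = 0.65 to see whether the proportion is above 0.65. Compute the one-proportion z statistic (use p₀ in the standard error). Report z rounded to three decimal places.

z = 1.038

p̂ = 167/245 ≈ 0.68163.
SE = √(p₀(1−p₀)/n) = √(0.2275/245) = 0.03047.
z = (0.68163 − 0.65)/0.03047 = 0.03163/0.03047 = 1.038.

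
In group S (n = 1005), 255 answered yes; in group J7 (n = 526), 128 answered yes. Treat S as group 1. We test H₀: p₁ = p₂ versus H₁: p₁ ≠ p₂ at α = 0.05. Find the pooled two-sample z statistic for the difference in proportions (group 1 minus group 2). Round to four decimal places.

p̂₁ = 255/1005 ≈ 0.253731, p̂₂ = 128/526 ≈ 0.243346.
Pooled p̂ = (255+128)/(1005+526) = 383/1531 = 0.250163.
SE = √(0.187582 × 0.00289617) = 0.023308.
z = (0.253731 − 0.243346)/0.023308 = 0.010385/0.023308 = 0.4456.
Two-sided p-value ≈ 2·Φ(−0.446) = 0.6559, so at α = 0.05 we fail to reject H₀.

z = 0.4456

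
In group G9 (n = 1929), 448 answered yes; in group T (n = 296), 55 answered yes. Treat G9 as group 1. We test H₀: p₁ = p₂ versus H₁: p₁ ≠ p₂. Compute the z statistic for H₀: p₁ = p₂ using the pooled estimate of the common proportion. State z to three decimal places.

p̂₁ = 448/1929 = 0.23224, p̂₂ = 55/296 = 0.18581.
Pooled p̂ = (448+55)/(1929+296) = 503/2225 = 0.22607.
SE = √(p̂(1−p̂)(1/n₁+1/n₂)) = √(0.22607·0.77393·0.00389678) = √(0.000681785) = 0.02611.
z = (0.23224 − 0.18581)/0.02611 = 0.04643/0.02611 = 1.778.
p-value = 2·P(Z > 1.778) ≈ 0.0754.

z = 1.778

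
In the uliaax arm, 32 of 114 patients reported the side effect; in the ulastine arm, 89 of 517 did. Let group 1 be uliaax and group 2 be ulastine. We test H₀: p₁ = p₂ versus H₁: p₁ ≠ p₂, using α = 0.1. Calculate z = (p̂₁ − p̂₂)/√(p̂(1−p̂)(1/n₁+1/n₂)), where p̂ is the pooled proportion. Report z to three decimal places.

z = 2.665

p̂₁ = 32/114 = 0.28070, p̂₂ = 89/517 = 0.17215.
Pooled p̂ = (32+89)/(114+517) = 121/631 = 0.19176.
SE = √(p̂(1−p̂)(1/n₁+1/n₂)) = √(0.19176·0.80824·0.0107062) = √(0.00165932) = 0.04073.
z = (0.28070 − 0.17215)/0.04073 = 0.10855/0.04073 = 2.665.
Two-sided p-value ≈ 2·Φ(−2.665) = 0.0077; since p < α = 0.1, reject H₀.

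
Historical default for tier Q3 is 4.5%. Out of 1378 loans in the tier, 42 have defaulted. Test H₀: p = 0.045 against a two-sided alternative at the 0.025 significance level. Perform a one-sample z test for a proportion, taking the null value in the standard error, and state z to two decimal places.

p̂ = 42/1378 ≈ 0.03048.
Standard error under H₀: √(0.045×0.955/1378) = 0.00558.
z = (0.03048 − 0.045)/0.00558 = -0.01452/0.00558 = -2.60.
p-value = 2·P(Z > 2.600) ≈ 0.0093, so at α = 0.025 we reject H₀.

z = -2.60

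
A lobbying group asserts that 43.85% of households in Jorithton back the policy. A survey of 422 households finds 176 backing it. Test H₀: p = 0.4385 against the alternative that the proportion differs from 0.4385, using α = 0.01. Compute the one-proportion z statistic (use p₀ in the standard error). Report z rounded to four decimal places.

p̂ = 176/422 ≈ 0.417062.
SE = √(p₀(1−p₀)/n) = √(0.24622/422) = 0.024155.
z = (0.417062 − 0.4385)/0.024155 = -0.021438/0.024155 = -0.8875.
p-value = 2·P(Z > 0.888) ≈ 0.3748, so at α = 0.01 we fail to reject H₀.

z = -0.8875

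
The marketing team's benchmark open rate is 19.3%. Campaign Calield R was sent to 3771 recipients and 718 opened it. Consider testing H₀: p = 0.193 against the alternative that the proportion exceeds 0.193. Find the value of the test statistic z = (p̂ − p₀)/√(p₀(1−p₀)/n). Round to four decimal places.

p̂ = 718/3771 ≈ 0.190400.
Standard error under H₀: √(0.193×0.807/3771) = 0.006427.
z = (0.190400 − 0.193)/0.006427 = -0.002600/0.006427 = -0.4045.
p-value = P(Z > -0.404) ≈ 0.6571.

z = -0.4045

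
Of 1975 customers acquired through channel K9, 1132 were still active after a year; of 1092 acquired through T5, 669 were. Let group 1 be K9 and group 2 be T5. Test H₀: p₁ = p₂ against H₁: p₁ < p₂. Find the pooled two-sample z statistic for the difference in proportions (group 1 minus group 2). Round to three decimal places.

p̂₁ = 1132/1975 = 0.57316, p̂₂ = 669/1092 = 0.61264.
Pooled p̂ = (1132+669)/(1975+1092) = 1801/3067 = 0.58722.
SE = √(0.242393 × 0.00142208) = 0.01857.
z = (0.57316 − 0.61264)/0.01857 = -0.03948/0.01857 = -2.126.

z = -2.126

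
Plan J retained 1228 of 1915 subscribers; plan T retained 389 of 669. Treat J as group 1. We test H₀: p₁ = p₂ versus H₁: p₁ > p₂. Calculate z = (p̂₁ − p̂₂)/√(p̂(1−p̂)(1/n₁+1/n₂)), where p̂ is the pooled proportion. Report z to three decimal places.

p̂₁ = 1228/1915 ≈ 0.64125, p̂₂ = 389/669 ≈ 0.58146.
Pooled p̂ = (1228+389)/(1915+669) = 1617/2584 = 0.62577.
SE = √(p̂(1−p̂)(1/n₁+1/n₂)) = √(0.62577·0.37423·0.00201696) = √(0.000472334) = 0.02173.
z = (0.64125 − 0.58146)/0.02173 = 0.05979/0.02173 = 2.751.

z = 2.751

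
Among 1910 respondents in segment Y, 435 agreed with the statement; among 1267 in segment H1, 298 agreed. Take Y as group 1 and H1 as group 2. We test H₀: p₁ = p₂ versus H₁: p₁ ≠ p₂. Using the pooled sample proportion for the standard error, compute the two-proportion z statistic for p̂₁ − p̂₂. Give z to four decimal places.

z = -0.4882

p̂₁ = 435/1910 = 0.227749, p̂₂ = 298/1267 = 0.235201.
Pooled p̂ = (435+298)/(1910+1267) = 733/3177 = 0.230721.
SE = √(0.177489 × 0.00131283) = 0.015265.
z = (0.227749 − 0.235201)/0.015265 = -0.007452/0.015265 = -0.4882.
p-value = 2·P(Z > 0.488) ≈ 0.6254.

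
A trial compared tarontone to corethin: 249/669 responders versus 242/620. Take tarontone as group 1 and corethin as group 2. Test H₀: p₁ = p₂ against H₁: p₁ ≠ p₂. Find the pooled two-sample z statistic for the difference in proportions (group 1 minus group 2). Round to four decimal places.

p̂₁ = 249/669 ≈ 0.3721973, p̂₂ = 242/620 ≈ 0.3903226.
Pooled p̂ = (249+242)/(669+620) = 491/1289 = 0.3809154.
SE = √(0.235819 × 0.00310767) = 0.0270712.
z = (0.3721973 − 0.3903226)/0.0270712 = -0.0181253/0.0270712 = -0.6695.
p-value = 2·P(Z > 0.670) ≈ 0.5031.

z = -0.6695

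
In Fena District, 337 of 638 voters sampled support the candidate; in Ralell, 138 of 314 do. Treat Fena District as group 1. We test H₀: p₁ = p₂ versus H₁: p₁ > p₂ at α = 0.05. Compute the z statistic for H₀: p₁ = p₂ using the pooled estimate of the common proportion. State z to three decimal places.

p̂₁ = 337/638 ≈ 0.52821, p̂₂ = 138/314 ≈ 0.43949.
Pooled p̂ = (337+138)/(638+314) = 475/952 = 0.49895.
SE = √(p̂(1−p̂)(1/n₁+1/n₂)) = √(0.49895·0.50105·0.00475211) = √(0.00118802) = 0.03447.
z = (0.52821 − 0.43949)/0.03447 = 0.08872/0.03447 = 2.574.
p-value = P(Z > 2.574) ≈ 0.0050, so at α = 0.05 we reject H₀.

z = 2.574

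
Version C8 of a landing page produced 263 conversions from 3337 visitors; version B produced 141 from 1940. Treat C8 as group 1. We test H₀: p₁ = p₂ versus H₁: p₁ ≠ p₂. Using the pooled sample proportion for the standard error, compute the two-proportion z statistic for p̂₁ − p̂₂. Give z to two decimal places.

z = 0.81

p̂₁ = 263/3337 ≈ 0.07881, p̂₂ = 141/1940 ≈ 0.07268.
Pooled p̂ = (263+141)/(3337+1940) = 404/5277 = 0.07656.
SE = √(0.0706974 × 0.000815134) = 0.00759.
z = (0.07881 − 0.07268)/0.00759 = 0.00613/0.00759 = 0.81.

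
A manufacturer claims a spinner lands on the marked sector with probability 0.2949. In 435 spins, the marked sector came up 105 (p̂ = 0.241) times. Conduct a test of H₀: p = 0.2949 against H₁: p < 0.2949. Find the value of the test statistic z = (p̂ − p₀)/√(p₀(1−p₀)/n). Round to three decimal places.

p̂ = 105/435 = 0.24138.
SE = √(p₀(1−p₀)/n) = √(0.20793/435) = 0.02186.
z = (0.24138 − 0.2949)/0.02186 = -0.05352/0.02186 = -2.448.

z = -2.448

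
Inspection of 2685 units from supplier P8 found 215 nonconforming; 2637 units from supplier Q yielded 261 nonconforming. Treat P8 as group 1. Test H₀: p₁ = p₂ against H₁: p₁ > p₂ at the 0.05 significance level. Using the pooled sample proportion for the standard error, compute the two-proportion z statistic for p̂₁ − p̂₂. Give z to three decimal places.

z = -2.416

p̂₁ = 215/2685 = 0.080074, p̂₂ = 261/2637 = 0.098976.
Pooled p̂ = (215+261)/(2685+2637) = 476/5322 = 0.089440.
SE = √(p̂(1−p̂)(1/n₁+1/n₂)) = √(0.089440·0.910560·0.000751658) = √(6.12155e-05) = 0.007824.
z = (0.080074 − 0.098976)/0.007824 = -0.018902/0.007824 = -2.416.
p-value = P(Z > -2.416) ≈ 0.9922, so at α = 0.05 we fail to reject H₀.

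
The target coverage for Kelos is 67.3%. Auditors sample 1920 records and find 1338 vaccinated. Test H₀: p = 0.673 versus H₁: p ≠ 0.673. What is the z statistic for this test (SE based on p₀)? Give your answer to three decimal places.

z = 2.230

p̂ = 1338/1920 = 0.69688.
SE = √(p₀(1−p₀)/n) = √(0.22007/1920) = 0.01071.
z = (0.69688 − 0.673)/0.01071 = 0.02388/0.01071 = 2.230.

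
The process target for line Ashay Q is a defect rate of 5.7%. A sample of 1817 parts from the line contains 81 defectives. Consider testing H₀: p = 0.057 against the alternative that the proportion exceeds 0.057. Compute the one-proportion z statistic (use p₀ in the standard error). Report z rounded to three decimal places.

z = -2.284

p̂ = 81/1817 = 0.044579.
Under H₀, SE = √(0.057·0.943/1817) = √(2.95823e-05) = 0.005439.
z = (0.044579 − 0.057)/0.005439 = -0.012421/0.005439 = -2.284.
p-value = P(Z > -2.284) ≈ 0.9888.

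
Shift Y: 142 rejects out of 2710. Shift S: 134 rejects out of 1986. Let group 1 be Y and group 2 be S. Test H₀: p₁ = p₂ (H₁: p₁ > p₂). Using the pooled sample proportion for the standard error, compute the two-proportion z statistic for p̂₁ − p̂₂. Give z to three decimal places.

z = -2.170

p̂₁ = 142/2710 ≈ 0.052399, p̂₂ = 134/1986 ≈ 0.067472.
Pooled p̂ = (142+134)/(2710+1986) = 276/4696 = 0.058773.
SE = √(0.0553191 × 0.000872528) = 0.006947.
z = (0.052399 − 0.067472)/0.006947 = -0.015073/0.006947 = -2.170.
p-value = P(Z > -2.170) ≈ 0.9850.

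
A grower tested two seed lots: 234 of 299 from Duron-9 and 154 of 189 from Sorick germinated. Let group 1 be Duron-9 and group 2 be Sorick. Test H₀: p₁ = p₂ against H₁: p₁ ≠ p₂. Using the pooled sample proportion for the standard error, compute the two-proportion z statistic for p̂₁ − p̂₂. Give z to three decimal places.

p̂₁ = 234/299 ≈ 0.782609, p̂₂ = 154/189 ≈ 0.814815.
Pooled p̂ = (234+154)/(299+189) = 388/488 = 0.795082.
SE = √(p̂(1−p̂)(1/n₁+1/n₂)) = √(0.795082·0.204918·0.00863549) = √(0.00140695) = 0.037509.
z = (0.782609 − 0.814815)/0.037509 = -0.032206/0.037509 = -0.859.

z = -0.859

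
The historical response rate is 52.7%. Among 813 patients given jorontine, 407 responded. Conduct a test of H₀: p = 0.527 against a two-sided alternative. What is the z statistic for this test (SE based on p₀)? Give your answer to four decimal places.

p̂ = 407/813 = 0.5006150.
Standard error under H₀: √(0.527×0.473/813) = 0.0175102.
z = (0.5006150 − 0.527)/0.0175102 = -0.0263850/0.0175102 = -1.5068.

z = -1.5068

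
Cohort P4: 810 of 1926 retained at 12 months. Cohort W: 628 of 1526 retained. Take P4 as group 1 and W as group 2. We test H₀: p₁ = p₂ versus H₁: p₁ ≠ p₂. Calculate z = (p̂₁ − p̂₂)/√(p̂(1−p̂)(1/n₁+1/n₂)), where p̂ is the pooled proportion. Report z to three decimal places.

z = 0.534

p̂₁ = 810/1926 = 0.42056, p̂₂ = 628/1526 = 0.41153.
Pooled p̂ = (810+628)/(1926+1526) = 1438/3452 = 0.41657.
SE = √(p̂(1−p̂)(1/n₁+1/n₂)) = √(0.41657·0.58343·0.00117452) = √(0.000285454) = 0.01690.
z = (0.42056 − 0.41153)/0.01690 = 0.00903/0.01690 = 0.534.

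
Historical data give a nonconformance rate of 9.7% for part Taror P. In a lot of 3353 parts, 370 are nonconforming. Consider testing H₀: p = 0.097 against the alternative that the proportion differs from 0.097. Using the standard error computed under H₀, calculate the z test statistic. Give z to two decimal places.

p̂ = 370/3353 ≈ 0.1103.
SE = √(p₀(1−p₀)/n) = √(0.087591/3353) = 0.0051.
z = (0.1103 − 0.097)/0.0051 = 0.0133/0.0051 = 2.61.
p-value = 2·P(Z > 2.612) ≈ 0.0090.

z = 2.61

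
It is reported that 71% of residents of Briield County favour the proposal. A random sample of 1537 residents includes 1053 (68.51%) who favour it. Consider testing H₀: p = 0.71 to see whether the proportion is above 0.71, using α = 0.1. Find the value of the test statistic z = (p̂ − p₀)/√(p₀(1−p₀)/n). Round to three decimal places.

z = -2.151

p̂ = 1053/1537 = 0.685101.
SE = √(p₀(1−p₀)/n) = √(0.2059/1537) = 0.011574.
z = (0.685101 − 0.71)/0.011574 = -0.024899/0.011574 = -2.151.
p-value = P(Z > -2.151) ≈ 0.9843; since p > α = 0.1, fail to reject H₀.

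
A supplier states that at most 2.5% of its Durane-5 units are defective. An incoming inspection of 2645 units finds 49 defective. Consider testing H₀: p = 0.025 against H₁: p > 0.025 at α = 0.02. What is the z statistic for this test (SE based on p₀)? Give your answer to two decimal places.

z = -2.13

p̂ = 49/2645 ≈ 0.01853.
Under H₀, SE = √(0.025·0.975/2645) = √(9.2155e-06) = 0.00304.
z = (0.01853 − 0.025)/0.00304 = -0.00647/0.00304 = -2.13.
p-value = P(Z > -2.133) ≈ 0.9835, so at α = 0.02 we fail to reject H₀.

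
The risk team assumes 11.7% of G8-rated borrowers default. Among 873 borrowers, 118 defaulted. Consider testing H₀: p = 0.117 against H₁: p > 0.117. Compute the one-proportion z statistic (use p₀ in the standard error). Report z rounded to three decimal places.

p̂ = 118/873 = 0.13517.
Standard error under H₀: √(0.117×0.883/873) = 0.01088.
z = (0.13517 − 0.117)/0.01088 = 0.01817/0.01088 = 1.670.
p-value = P(Z > 1.670) ≈ 0.0475.

z = 1.670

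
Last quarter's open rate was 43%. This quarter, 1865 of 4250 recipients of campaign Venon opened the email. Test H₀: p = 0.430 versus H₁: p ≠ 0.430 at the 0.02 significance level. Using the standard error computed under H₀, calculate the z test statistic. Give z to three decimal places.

p̂ = 1865/4250 = 0.43882.
Standard error under H₀: √(0.43×0.57/4250) = 0.00759.
z = (0.43882 − 0.43)/0.00759 = 0.00882/0.00759 = 1.162.
p-value = 2·P(Z > 1.162) ≈ 0.2453. With α = 0.02, fail to reject H₀.

z = 1.162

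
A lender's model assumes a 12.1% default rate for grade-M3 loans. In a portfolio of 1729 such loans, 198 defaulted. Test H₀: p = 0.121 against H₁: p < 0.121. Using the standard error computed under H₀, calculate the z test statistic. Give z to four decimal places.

z = -0.8266

p̂ = 198/1729 = 0.114517.
SE = √(p₀(1−p₀)/n) = √(0.10636/1729) = 0.007843.
z = (0.114517 − 0.121)/0.007843 = -0.006483/0.007843 = -0.8266.
p-value = P(Z < -0.827) ≈ 0.2042.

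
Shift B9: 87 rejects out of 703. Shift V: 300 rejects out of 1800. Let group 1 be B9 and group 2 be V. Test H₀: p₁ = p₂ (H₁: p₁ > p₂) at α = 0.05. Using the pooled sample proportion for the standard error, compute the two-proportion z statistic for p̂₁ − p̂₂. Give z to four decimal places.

z = -2.6687

p̂₁ = 87/703 = 0.1237553, p̂₂ = 300/1800 = 0.1666667.
Pooled p̂ = (87+300)/(703+1800) = 387/2503 = 0.1546145.
SE = √(p̂(1−p̂)(1/n₁+1/n₂)) = √(0.1546145·0.8453855·0.00197803) = √(0.000258546) = 0.0160794.
z = (0.1237553 − 0.1666667)/0.0160794 = -0.0429114/0.0160794 = -2.6687.
p-value = P(Z > -2.669) ≈ 0.9962; since p > α = 0.05, fail to reject H₀.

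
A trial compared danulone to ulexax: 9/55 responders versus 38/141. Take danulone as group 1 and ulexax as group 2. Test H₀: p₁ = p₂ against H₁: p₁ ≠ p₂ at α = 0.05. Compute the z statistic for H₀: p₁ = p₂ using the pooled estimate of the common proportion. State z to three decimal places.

p̂₁ = 9/55 ≈ 0.16364, p̂₂ = 38/141 ≈ 0.26950.
Pooled p̂ = (9+38)/(55+141) = 47/196 = 0.23980.
SE = √(p̂(1−p̂)(1/n₁+1/n₂)) = √(0.23980·0.76020·0.025274) = √(0.0046073) = 0.06788.
z = (0.16364 − 0.26950)/0.06788 = -0.10586/0.06788 = -1.560.
p-value = 2·P(Z > 1.560) ≈ 0.1188; since p > α = 0.05, fail to reject H₀.

z = -1.560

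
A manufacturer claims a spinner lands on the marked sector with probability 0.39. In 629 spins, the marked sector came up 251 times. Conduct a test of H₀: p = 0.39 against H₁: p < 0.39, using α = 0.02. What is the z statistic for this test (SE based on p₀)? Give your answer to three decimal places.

z = 0.465

p̂ = 251/629 ≈ 0.39905.
Standard error under H₀: √(0.39×0.61/629) = 0.01945.
z = (0.39905 − 0.39)/0.01945 = 0.00905/0.01945 = 0.465.
p-value = P(Z < 0.465) ≈ 0.6791. With α = 0.02, fail to reject H₀.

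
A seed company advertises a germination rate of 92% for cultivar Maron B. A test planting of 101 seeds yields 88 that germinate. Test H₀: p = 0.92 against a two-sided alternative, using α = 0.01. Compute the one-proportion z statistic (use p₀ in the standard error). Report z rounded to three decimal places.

p̂ = 88/101 = 0.87129.
SE = √(p₀(1−p₀)/n) = √(0.0736/101) = 0.02699.
z = (0.87129 − 0.92)/0.02699 = -0.04871/0.02699 = -1.805.
p-value = 2·P(Z > 1.805) ≈ 0.0711; since p > α = 0.01, fail to reject H₀.

z = -1.805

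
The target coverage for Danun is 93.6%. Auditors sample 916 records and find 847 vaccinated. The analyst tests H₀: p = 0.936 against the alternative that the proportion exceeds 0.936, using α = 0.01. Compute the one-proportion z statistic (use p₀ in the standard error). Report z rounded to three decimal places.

z = -1.401

p̂ = 847/916 ≈ 0.924672.
Standard error under H₀: √(0.936×0.064/916) = 0.008087.
z = (0.924672 − 0.936)/0.008087 = -0.011328/0.008087 = -1.401.
p-value = P(Z > -1.401) ≈ 0.9194; since p > α = 0.01, fail to reject H₀.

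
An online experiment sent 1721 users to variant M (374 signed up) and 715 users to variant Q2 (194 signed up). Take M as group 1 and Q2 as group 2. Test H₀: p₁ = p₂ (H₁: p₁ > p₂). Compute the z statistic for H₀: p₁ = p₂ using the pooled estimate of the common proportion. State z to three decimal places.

p̂₁ = 374/1721 ≈ 0.21732, p̂₂ = 194/715 ≈ 0.27133.
Pooled p̂ = (374+194)/(1721+715) = 568/2436 = 0.23317.
SE = √(0.178801 × 0.00197966) = 0.01881.
z = (0.21732 − 0.27133)/0.01881 = -0.05401/0.01881 = -2.871.
p-value = P(Z > -2.871) ≈ 0.9980.

z = -2.871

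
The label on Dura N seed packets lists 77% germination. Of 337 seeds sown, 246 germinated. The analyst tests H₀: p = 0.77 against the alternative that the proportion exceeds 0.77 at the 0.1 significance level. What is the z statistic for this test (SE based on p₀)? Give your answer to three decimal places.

p̂ = 246/337 = 0.729970.
SE = √(p₀(1−p₀)/n) = √(0.1771/337) = 0.022924.
z = (0.729970 − 0.77)/0.022924 = -0.040030/0.022924 = -1.746.
p-value = P(Z > -1.746) ≈ 0.9596; since p > α = 0.1, fail to reject H₀.

z = -1.746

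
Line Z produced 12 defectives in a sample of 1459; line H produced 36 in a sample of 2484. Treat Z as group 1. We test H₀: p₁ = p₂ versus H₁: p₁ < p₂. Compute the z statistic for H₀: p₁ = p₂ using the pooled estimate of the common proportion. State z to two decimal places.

p̂₁ = 12/1459 = 0.00822, p̂₂ = 36/2484 = 0.01449.
Pooled p̂ = (12+36)/(1459+2484) = 48/3943 = 0.01217.
SE = √(p̂(1−p̂)(1/n₁+1/n₂)) = √(0.01217·0.98783·0.00108798) = √(1.30832e-05) = 0.00362.
z = (0.00822 − 0.01449)/0.00362 = -0.00627/0.00362 = -1.73.
p-value = P(Z < -1.733) ≈ 0.0416.

z = -1.73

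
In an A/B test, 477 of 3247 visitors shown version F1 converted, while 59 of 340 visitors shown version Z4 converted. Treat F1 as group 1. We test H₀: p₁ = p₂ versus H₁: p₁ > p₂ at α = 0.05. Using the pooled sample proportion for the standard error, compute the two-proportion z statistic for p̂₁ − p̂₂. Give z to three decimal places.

z = -1.310

p̂₁ = 477/3247 ≈ 0.146905, p̂₂ = 59/340 ≈ 0.173529.
Pooled p̂ = (477+59)/(3247+340) = 536/3587 = 0.149428.
SE = √(p̂(1−p̂)(1/n₁+1/n₂)) = √(0.149428·0.850572·0.00324915) = √(0.000412966) = 0.020322.
z = (0.146905 − 0.173529)/0.020322 = -0.026624/0.020322 = -1.310.
p-value = P(Z > -1.310) ≈ 0.9049; since p > α = 0.05, fail to reject H₀.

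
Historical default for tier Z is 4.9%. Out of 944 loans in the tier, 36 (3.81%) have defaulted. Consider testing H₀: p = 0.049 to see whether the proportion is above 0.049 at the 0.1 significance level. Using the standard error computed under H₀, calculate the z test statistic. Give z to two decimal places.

z = -1.55

p̂ = 36/944 ≈ 0.038136.
Under H₀, SE = √(0.049·0.951/944) = √(4.93633e-05) = 0.007026.
z = (0.038136 − 0.049)/0.007026 = -0.010864/0.007026 = -1.55.
p-value = P(Z > -1.546) ≈ 0.9390, so at α = 0.1 we fail to reject H₀.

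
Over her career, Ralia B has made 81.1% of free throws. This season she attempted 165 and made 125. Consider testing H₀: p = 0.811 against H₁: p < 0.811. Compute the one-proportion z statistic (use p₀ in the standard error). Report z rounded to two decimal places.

p̂ = 125/165 ≈ 0.7576.
Under H₀, SE = √(0.811·0.189/165) = √(0.000928964) = 0.0305.
z = (0.7576 − 0.811)/0.0305 = -0.0534/0.0305 = -1.75.

z = -1.75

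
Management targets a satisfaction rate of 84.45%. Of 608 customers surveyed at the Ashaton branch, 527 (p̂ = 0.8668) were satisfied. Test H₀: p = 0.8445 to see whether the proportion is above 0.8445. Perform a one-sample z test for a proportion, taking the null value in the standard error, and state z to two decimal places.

p̂ = 527/608 = 0.8668.
SE = √(p₀(1−p₀)/n) = √(0.13132/608) = 0.0147.
z = (0.8668 − 0.8445)/0.0147 = 0.0223/0.0147 = 1.52.
p-value = P(Z > 1.516) ≈ 0.0648.

z = 1.52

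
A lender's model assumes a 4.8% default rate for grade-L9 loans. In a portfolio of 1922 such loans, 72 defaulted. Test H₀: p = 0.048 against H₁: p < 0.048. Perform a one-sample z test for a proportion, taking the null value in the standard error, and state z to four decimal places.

z = -2.1614

p̂ = 72/1922 = 0.037461.
Standard error under H₀: √(0.048×0.952/1922) = 0.004876.
z = (0.037461 − 0.048)/0.004876 = -0.010539/0.004876 = -2.1614.
p-value = P(Z < -2.161) ≈ 0.0153.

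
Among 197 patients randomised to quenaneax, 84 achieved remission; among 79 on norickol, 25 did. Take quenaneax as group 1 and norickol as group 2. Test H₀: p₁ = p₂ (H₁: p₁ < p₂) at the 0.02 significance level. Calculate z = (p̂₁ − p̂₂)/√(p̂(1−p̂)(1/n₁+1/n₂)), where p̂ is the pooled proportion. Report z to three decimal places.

p̂₁ = 84/197 ≈ 0.42640, p̂₂ = 25/79 ≈ 0.31646.
Pooled p̂ = (84+25)/(197+79) = 109/276 = 0.39493.
SE = √(0.23896 × 0.0177344) = 0.06510.
z = (0.42640 − 0.31646)/0.06510 = 0.10994/0.06510 = 1.689.
p-value = P(Z < 1.689) ≈ 0.9544; since p > α = 0.02, fail to reject H₀.

z = 1.689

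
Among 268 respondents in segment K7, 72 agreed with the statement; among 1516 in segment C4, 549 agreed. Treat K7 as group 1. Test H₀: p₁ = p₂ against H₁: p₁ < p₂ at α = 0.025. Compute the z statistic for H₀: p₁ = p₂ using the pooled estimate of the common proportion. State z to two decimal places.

p̂₁ = 72/268 ≈ 0.2687, p̂₂ = 549/1516 ≈ 0.3621.
Pooled p̂ = (72+549)/(268+1516) = 621/1784 = 0.3481.
SE = √(p̂(1−p̂)(1/n₁+1/n₂)) = √(0.3481·0.6519·0.00439097) = √(0.00099642) = 0.0316.
z = (0.2687 − 0.3621)/0.0316 = -0.0934/0.0316 = -2.96.
p-value = P(Z < -2.961) ≈ 0.0015; since p < α = 0.025, reject H₀.

z = -2.96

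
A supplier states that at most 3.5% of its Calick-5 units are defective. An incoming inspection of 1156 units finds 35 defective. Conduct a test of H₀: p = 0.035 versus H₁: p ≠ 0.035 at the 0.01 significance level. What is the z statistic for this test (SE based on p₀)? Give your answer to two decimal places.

z = -0.87

p̂ = 35/1156 ≈ 0.0303.
Standard error under H₀: √(0.035×0.965/1156) = 0.0054.
z = (0.0303 − 0.035)/0.0054 = -0.0047/0.0054 = -0.87.
p-value = 2·P(Z > 0.874) ≈ 0.3822; since p > α = 0.01, fail to reject H₀.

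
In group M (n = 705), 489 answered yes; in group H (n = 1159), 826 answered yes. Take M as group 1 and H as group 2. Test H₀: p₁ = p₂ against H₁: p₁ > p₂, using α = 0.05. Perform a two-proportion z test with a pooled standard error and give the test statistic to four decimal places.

p̂₁ = 489/705 ≈ 0.693617, p̂₂ = 826/1159 ≈ 0.712683.
Pooled p̂ = (489+826)/(705+1159) = 1315/1864 = 0.705472.
SE = √(p̂(1−p̂)(1/n₁+1/n₂)) = √(0.705472·0.294528·0.00228125) = √(0.000474001) = 0.021772.
z = (0.693617 − 0.712683)/0.021772 = -0.019066/0.021772 = -0.8757.
p-value = P(Z > -0.876) ≈ 0.8094. With α = 0.05, fail to reject H₀.

z = -0.8757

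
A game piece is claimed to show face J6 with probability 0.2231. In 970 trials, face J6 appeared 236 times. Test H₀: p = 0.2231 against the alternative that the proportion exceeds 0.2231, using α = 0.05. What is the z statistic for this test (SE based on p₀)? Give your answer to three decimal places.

z = 1.511

p̂ = 236/970 = 0.24330.
Under H₀, SE = √(0.2231·0.7769/970) = √(0.000178687) = 0.01337.
z = (0.24330 − 0.2231)/0.01337 = 0.02020/0.01337 = 1.511.
p-value = P(Z > 1.511) ≈ 0.0654, so at α = 0.05 we fail to reject H₀.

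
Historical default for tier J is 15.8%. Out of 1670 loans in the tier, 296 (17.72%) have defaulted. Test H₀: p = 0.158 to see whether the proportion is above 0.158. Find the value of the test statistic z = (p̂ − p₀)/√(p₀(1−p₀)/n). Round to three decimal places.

p̂ = 296/1670 ≈ 0.17725.
SE = √(p₀(1−p₀)/n) = √(0.13304/1670) = 0.00893.
z = (0.17725 − 0.158)/0.00893 = 0.01925/0.00893 = 2.156.
p-value = P(Z > 2.156) ≈ 0.0155.

z = 2.156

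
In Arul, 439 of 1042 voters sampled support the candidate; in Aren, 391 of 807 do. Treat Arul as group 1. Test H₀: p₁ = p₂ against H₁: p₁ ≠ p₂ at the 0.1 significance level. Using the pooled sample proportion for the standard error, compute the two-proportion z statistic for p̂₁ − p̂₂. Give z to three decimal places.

p̂₁ = 439/1042 ≈ 0.42131, p̂₂ = 391/807 ≈ 0.48451.
Pooled p̂ = (439+391)/(1042+807) = 830/1849 = 0.44889.
SE = √(0.247388 × 0.00219885) = 0.02332.
z = (0.42131 − 0.48451)/0.02332 = -0.06320/0.02332 = -2.710.
p-value = 2·P(Z > 2.710) ≈ 0.0067, so at α = 0.1 we reject H₀.

z = -2.710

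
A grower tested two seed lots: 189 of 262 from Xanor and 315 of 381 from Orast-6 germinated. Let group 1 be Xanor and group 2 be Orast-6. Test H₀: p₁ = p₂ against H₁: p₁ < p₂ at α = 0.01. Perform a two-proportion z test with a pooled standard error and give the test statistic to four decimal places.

z = -3.1903

p̂₁ = 189/262 = 0.721374, p̂₂ = 315/381 = 0.826772.
Pooled p̂ = (189+315)/(262+381) = 504/643 = 0.783826.
SE = √(0.169443 × 0.00644147) = 0.033037.
z = (0.721374 − 0.826772)/0.033037 = -0.105398/0.033037 = -3.1903.
p-value = P(Z < -3.190) ≈ 0.0007. With α = 0.01, reject H₀.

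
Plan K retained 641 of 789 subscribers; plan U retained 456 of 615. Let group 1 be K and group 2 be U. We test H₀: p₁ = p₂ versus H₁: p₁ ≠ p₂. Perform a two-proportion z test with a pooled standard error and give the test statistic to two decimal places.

p̂₁ = 641/789 = 0.8124, p̂₂ = 456/615 = 0.7415.
Pooled p̂ = (641+456)/(789+615) = 1097/1404 = 0.7813.
SE = √(0.170848 × 0.00289344) = 0.0222.
z = (0.8124 − 0.7415)/0.0222 = 0.0709/0.0222 = 3.19.

z = 3.19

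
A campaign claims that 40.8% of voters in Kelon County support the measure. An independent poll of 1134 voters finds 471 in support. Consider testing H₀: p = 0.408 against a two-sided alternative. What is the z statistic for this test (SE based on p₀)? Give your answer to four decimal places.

p̂ = 471/1134 = 0.415344.
Standard error under H₀: √(0.408×0.592/1134) = 0.014594.
z = (0.415344 − 0.408)/0.014594 = 0.007344/0.014594 = 0.5032.

z = 0.5032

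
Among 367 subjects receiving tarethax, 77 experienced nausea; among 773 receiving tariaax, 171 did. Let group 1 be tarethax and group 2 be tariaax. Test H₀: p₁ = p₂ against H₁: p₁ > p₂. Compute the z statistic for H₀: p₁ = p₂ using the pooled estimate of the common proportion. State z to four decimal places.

z = -0.4361

p̂₁ = 77/367 = 0.209809, p̂₂ = 171/773 = 0.221216.
Pooled p̂ = (77+171)/(367+773) = 248/1140 = 0.217544.
SE = √(0.170219 × 0.00401846) = 0.026154.
z = (0.209809 − 0.221216)/0.026154 = -0.011407/0.026154 = -0.4361.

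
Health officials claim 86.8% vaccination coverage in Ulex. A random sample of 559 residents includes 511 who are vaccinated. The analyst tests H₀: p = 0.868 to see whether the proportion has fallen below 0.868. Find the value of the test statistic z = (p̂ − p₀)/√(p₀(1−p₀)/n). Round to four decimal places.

p̂ = 511/559 = 0.9141324.
Under H₀, SE = √(0.868·0.132/559) = √(0.000204966) = 0.0143166.
z = (0.9141324 − 0.868)/0.0143166 = 0.0461324/0.0143166 = 3.2223.

z = 3.2223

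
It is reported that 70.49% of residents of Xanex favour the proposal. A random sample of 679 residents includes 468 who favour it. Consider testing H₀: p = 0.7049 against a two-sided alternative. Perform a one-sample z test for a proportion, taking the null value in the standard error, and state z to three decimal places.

p̂ = 468/679 = 0.68925.
Standard error under H₀: √(0.7049×0.2951/679) = 0.01750.
z = (0.68925 − 0.7049)/0.01750 = -0.01565/0.01750 = -0.894.
p-value = 2·P(Z > 0.894) ≈ 0.3712.

z = -0.894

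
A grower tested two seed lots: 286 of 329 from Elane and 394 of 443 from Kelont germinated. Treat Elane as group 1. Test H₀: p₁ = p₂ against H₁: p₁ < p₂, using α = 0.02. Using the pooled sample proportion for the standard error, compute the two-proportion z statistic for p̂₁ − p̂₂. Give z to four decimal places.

p̂₁ = 286/329 ≈ 0.869301, p̂₂ = 394/443 ≈ 0.889391.
Pooled p̂ = (286+394)/(329+443) = 680/772 = 0.880829.
SE = √(p̂(1−p̂)(1/n₁+1/n₂)) = √(0.880829·0.119171·0.00529685) = √(0.000556006) = 0.023580.
z = (0.869301 − 0.889391)/0.023580 = -0.020090/0.023580 = -0.8520.
p-value = P(Z < -0.852) ≈ 0.1971. With α = 0.02, fail to reject H₀.

z = -0.8520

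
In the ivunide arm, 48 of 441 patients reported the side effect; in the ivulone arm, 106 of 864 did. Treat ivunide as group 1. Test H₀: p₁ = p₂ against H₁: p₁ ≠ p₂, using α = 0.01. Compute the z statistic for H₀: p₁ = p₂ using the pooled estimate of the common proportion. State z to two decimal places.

z = -0.73

p̂₁ = 48/441 ≈ 0.10884, p̂₂ = 106/864 ≈ 0.12269.
Pooled p̂ = (48+106)/(441+864) = 154/1305 = 0.11801.
SE = √(0.104082 × 0.00342498) = 0.01888.
z = (0.10884 − 0.12269)/0.01888 = -0.01385/0.01888 = -0.73.
Two-sided p-value ≈ 2·Φ(−0.733) = 0.4635; since p > α = 0.01, fail to reject H₀.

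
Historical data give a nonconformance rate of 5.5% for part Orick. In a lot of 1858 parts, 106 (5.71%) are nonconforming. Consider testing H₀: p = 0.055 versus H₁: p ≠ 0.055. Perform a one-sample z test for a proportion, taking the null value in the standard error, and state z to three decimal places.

p̂ = 106/1858 = 0.05705.
Under H₀, SE = √(0.055·0.945/1858) = √(2.79736e-05) = 0.00529.
z = (0.05705 − 0.055)/0.00529 = 0.00205/0.00529 = 0.388.

z = 0.388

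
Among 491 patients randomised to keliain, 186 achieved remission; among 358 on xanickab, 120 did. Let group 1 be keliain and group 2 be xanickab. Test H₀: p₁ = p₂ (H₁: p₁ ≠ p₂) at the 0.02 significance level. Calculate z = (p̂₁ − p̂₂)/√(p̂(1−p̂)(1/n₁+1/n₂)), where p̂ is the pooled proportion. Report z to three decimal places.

z = 1.307

p̂₁ = 186/491 ≈ 0.37882, p̂₂ = 120/358 ≈ 0.33520.
Pooled p̂ = (186+120)/(491+358) = 306/849 = 0.36042.
SE = √(0.230519 × 0.00482996) = 0.03337.
z = (0.37882 − 0.33520)/0.03337 = 0.04362/0.03337 = 1.307.
Two-sided p-value ≈ 2·Φ(−1.307) = 0.1911, so at α = 0.02 we fail to reject H₀.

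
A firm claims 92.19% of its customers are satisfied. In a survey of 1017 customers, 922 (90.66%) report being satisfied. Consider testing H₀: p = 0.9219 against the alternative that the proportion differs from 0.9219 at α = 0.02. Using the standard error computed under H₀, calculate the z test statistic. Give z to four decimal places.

p̂ = 922/1017 ≈ 0.906588.
SE = √(p₀(1−p₀)/n) = √(0.072/1017) = 0.008414.
z = (0.906588 − 0.9219)/0.008414 = -0.015312/0.008414 = -1.8198.
p-value = 2·P(Z > 1.820) ≈ 0.0688; since p > α = 0.02, fail to reject H₀.

z = -1.8198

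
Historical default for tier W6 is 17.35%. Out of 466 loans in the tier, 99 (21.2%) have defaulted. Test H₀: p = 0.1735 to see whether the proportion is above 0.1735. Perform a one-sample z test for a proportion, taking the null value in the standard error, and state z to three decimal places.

z = 2.220

p̂ = 99/466 ≈ 0.212446.
SE = √(p₀(1−p₀)/n) = √(0.1434/466) = 0.017542.
z = (0.212446 − 0.1735)/0.017542 = 0.038946/0.017542 = 2.220.
p-value = P(Z > 2.220) ≈ 0.0132.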